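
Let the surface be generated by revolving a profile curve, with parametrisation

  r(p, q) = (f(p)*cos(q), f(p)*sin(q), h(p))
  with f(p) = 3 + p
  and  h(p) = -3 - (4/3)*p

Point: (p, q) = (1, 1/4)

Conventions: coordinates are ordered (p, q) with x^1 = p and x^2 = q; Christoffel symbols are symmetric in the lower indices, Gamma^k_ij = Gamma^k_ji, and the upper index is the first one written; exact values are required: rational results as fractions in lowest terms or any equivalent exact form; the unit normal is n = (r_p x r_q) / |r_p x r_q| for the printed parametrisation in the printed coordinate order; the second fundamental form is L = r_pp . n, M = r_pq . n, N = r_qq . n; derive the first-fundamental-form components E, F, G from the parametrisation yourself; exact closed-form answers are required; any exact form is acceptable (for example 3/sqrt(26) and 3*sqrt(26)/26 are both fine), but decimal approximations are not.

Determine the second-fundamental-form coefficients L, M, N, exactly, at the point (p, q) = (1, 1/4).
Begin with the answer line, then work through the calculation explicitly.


Answer: L = 0, M = 0, N = -16/5

f = 4, f' = 1, f'' = 0, h' = -4/3, h'' = 0
E = 25/9, F = 0, G = 16; answer radicand W^2 = 25/9
unnormalised second-form numerators: l = 0, m = 0, n = -16/3; L = l/sqrt(25/9), and similarly M = m/sqrt(W^2), N = n/sqrt(W^2)


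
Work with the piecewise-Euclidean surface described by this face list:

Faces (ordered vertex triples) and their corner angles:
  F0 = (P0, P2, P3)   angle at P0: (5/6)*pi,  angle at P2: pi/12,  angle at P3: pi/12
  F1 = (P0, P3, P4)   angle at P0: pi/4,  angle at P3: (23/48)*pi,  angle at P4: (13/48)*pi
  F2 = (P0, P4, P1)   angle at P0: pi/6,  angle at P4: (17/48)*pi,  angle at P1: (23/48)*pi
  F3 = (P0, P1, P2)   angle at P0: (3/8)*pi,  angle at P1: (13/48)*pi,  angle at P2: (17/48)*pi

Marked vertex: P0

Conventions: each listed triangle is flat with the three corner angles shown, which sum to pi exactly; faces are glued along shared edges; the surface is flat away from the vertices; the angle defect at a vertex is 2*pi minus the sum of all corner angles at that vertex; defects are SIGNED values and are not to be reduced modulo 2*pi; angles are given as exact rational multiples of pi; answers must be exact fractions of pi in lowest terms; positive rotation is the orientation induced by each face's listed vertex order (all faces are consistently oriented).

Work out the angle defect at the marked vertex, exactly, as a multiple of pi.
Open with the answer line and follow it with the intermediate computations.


Answer: defect(P0) = (3/8)*pi

Sum of corner angles at P0: (13/8)*pi
defect = 2*pi - (13/8)*pi


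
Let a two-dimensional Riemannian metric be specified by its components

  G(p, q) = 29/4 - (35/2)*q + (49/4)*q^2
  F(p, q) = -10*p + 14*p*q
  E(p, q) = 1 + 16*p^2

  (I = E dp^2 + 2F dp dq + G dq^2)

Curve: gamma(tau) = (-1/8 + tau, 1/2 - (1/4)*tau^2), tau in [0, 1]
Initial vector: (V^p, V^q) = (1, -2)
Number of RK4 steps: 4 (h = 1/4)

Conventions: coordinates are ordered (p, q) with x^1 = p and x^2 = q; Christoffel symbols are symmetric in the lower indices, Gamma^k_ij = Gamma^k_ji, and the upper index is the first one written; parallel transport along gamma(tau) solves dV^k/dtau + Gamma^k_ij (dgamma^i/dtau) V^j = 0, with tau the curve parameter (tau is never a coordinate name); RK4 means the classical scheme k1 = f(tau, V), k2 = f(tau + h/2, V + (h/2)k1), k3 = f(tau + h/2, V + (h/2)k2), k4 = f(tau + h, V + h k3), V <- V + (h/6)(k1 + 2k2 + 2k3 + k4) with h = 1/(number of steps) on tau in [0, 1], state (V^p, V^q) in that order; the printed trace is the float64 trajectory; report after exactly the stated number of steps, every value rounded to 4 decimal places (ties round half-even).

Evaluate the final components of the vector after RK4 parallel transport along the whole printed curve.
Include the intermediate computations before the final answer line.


gamma'(tau) = (1, -(1/2)*tau); f(tau, V)^k = -Gamma^k_ij(gamma(tau)) gamma'^i(tau) V^j; h = 1/4; intermediate values shown to 6 dp
curve data and Christoffel symbols at the stage parameters:
  tau = 0.000000: gamma = (-0.125000, 0.500000), gamma' = (1.000000, 0.000000); Gamma_ppp = -1.103448, Gamma_ppq = 0.000000, Gamma_pqq = -0.965517, Gamma_qpp = -1.655172, Gamma_qpq = 0.000000, Gamma_qqq = -1.448276
  tau = 0.125000: gamma = (0.000000, 0.496094), gamma' = (1.000000, -0.062500); Gamma_ppp = 0.000000, Gamma_ppq = 0.000000, Gamma_pqq = 0.000000, Gamma_qpp = -1.929445, Gamma_qpq = 0.000000, Gamma_qqq = -1.688265
  tau = 0.250000: gamma = (0.125000, 0.484375), gamma' = (1.000000, -0.125000); Gamma_ppp = 1.054006, Gamma_ppq = 0.000000, Gamma_pqq = 0.922255, Gamma_qpp = -1.696291, Gamma_qpq = 0.000000, Gamma_qqq = -1.484255
  tau = 0.375000: gamma = (0.250000, 0.464844), gamma' = (1.000000, -0.187500); Gamma_ppp = 1.448115, Gamma_ppq = 0.000000, Gamma_pqq = 1.267101, Gamma_qpp = -1.264273, Gamma_qpq = 0.000000, Gamma_qqq = -1.106239
  tau = 0.500000: gamma = (0.375000, 0.437500), gamma' = (1.000000, -0.250000); Gamma_ppp = 1.432502, Gamma_ppq = 0.000000, Gamma_pqq = 1.253439, Gamma_qpp = -0.925157, Gamma_qpq = 0.000000, Gamma_qqq = -0.809513
  tau = 0.625000: gamma = (0.500000, 0.402344), gamma' = (1.000000, -0.312500); Gamma_ppp = 1.291985, Gamma_ppq = 0.000000, Gamma_pqq = 1.130487, Gamma_qpp = -0.705293, Gamma_qpq = 0.000000, Gamma_qqq = -0.617131
  tau = 0.750000: gamma = (0.625000, 0.359375), gamma' = (1.000000, -0.375000); Gamma_ppp = 1.137264, Gamma_ppq = 0.000000, Gamma_pqq = 0.995106, Gamma_qpp = -0.565078, Gamma_qpq = 0.000000, Gamma_qqq = -0.494443
  tau = 0.875000: gamma = (0.750000, 0.308594), gamma' = (1.000000, -0.437500); Gamma_ppp = 0.998654, Gamma_ppq = 0.000000, Gamma_pqq = 0.873822, Gamma_qpp = -0.472670, Gamma_qpq = 0.000000, Gamma_qqq = -0.413586
  tau = 1.000000: gamma = (0.875000, 0.250000), gamma' = (1.000000, -0.500000); Gamma_ppp = 0.881023, Gamma_ppq = 0.000000, Gamma_pqq = 0.770895, Gamma_qpp = -0.409046, Gamma_qpq = 0.000000, Gamma_qqq = -0.357915
step 0: V^p = 1.0000, V^q = -2.0000
step 1: k1 = (1.103448, 1.655172), k2 = (0.000000, 2.384778), k3 = (0.000000, 2.109024), k4 = (-1.223787, 1.969532); V <- V + (h/6)(k1 + 2k2 + 2k3 + k4): V^p = 0.9950, V^q = -1.4745
step 2: k1 = (-1.218703, 1.961350), k2 = (-1.512315, 1.320322), k3 = (-1.478204, 1.290541), k4 = (-1.256881, 0.811735); V <- V + (h/6)(k1 + 2k2 + 2k3 + k4): V^p = 0.6426, V^q = -1.1414
step 3: k1 = (-1.278223, 0.825519), k2 = (-0.990599, 0.540766), k3 = (-1.049624, 0.572988), k4 = (-0.804876, 0.399923); V <- V + (h/6)(k1 + 2k2 + 2k3 + k4): V^p = 0.3858, V^q = -0.9975
step 4: k1 = (-0.811001, 0.402966), k2 = (-0.646138, 0.305822), k3 = (-0.671360, 0.317760), k4 = (-0.545901, 0.253454); V <- V + (h/6)(k1 + 2k2 + 2k3 + k4): V^p = 0.2195, V^q = -0.9182

Answer: V^p = 0.2195, V^q = -0.9182


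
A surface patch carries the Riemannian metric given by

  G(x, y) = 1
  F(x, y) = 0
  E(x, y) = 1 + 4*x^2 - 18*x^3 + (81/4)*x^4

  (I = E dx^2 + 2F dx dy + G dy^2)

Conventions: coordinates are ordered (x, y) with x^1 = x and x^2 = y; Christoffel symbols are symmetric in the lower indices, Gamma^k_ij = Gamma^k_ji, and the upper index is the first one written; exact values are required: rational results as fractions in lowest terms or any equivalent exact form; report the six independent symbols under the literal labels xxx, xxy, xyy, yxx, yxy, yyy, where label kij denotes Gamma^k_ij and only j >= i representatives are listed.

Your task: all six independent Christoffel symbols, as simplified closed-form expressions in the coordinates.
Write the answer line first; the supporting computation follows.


Answer: Gamma_xxx = (162*x^3 - 108*x^2 + 16*x)/(81*x^4 - 72*x^3 + 16*x^2 + 4), Gamma_xxy = 0, Gamma_xyy = 0, Gamma_yxx = 0, Gamma_yxy = 0, Gamma_yyy = 0

E = 1 + 4*x^2 - 18*x^3 + (81/4)*x^4; F = 0; G = 1
Gamma^k_ij = (1/2) g^{kl} (d_i g_jl + d_j g_il - d_l g_ij), with g^inv = (1/(EG-F^2)) [[G, -F], [-F, E]]
first partials: E_x = 8*x - 54*x^2 + 81*x^3, E_y = 0, F_x = 0, F_y = 0, G_x = 0, G_y = 0
D = EG - F^2 = 1 + 4*x^2 - 18*x^3 + (81/4)*x^4
expanded: Gamma^x_xx = (G E_x - 2F F_x + F E_y)/(2D), Gamma^x_xy = (G E_y - F G_x)/(2D), Gamma^x_yy = (2G F_y - G G_x - F G_y)/(2D), Gamma^y_xx = (2E F_x - E E_y - F E_x)/(2D), Gamma^y_xy = (E G_x - F E_y)/(2D), Gamma^y_yy = (E G_y - 2F F_y + F G_x)/(2D); substitute and cancel common factors


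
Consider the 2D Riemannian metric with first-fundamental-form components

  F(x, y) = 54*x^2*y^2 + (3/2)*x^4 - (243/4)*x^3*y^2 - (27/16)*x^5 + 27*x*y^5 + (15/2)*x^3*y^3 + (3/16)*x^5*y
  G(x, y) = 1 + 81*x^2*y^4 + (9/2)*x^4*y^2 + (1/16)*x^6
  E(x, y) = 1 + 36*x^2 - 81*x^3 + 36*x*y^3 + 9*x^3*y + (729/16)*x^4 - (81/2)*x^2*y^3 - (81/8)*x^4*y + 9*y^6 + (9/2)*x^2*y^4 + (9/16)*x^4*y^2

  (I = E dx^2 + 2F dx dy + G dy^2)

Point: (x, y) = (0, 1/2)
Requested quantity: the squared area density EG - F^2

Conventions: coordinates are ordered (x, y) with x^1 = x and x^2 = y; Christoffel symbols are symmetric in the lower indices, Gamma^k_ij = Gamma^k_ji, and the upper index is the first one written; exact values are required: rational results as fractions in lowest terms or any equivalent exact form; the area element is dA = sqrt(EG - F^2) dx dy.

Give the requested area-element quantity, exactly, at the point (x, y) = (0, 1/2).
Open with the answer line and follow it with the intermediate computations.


Answer: EG - F^2 = 73/64

E = 73/64, F = 0, G = 1; EG - F^2 = 73/64


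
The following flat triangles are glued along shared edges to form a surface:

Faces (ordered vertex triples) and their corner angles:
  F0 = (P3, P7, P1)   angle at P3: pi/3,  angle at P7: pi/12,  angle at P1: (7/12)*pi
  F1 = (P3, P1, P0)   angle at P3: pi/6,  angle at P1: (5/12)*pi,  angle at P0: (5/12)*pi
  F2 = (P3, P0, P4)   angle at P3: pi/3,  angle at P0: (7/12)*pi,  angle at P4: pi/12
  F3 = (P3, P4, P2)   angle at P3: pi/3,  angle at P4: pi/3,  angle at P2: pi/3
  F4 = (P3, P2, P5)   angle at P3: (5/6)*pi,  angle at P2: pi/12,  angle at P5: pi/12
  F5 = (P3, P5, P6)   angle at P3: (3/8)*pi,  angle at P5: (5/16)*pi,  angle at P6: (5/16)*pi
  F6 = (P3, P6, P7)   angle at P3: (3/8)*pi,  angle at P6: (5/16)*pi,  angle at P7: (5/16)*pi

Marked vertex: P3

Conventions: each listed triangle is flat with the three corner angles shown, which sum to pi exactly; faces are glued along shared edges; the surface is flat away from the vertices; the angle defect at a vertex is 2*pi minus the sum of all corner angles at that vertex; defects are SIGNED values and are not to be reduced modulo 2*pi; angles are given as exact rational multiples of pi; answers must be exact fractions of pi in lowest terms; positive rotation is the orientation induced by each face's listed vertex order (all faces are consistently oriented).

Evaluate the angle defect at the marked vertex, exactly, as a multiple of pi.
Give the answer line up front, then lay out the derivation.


Answer: defect(P3) = (-3/4)*pi

Sum of corner angles at P3: (11/4)*pi
defect = 2*pi - (11/4)*pi


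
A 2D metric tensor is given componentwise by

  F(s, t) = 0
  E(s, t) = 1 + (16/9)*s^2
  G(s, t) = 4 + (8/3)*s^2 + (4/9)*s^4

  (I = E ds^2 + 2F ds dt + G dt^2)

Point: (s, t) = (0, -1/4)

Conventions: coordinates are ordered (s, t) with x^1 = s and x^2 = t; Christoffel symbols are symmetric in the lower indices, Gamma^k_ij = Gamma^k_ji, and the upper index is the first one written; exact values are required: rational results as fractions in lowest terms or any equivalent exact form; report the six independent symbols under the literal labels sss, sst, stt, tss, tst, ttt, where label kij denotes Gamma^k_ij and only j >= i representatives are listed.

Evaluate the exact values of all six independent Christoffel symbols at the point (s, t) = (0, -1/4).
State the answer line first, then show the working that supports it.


Answer: Gamma_sss = 0, Gamma_sst = 0, Gamma_stt = 0, Gamma_tss = 0, Gamma_tst = 0, Gamma_ttt = 0

E = 1, F = 0, G = 4 at the point
E_s = 0, E_t = 0, F_s = 0, F_t = 0, G_s = 0, G_t = 0
EG - F^2 = 4;  g^inv = (1/4) * [[4, 0], [0, 1]]
first-kind symbols [ij,l] = (1/2)(d_i g_jl + d_j g_il - d_l g_ij): [ss,s] = E_s/2 = 0, [ss,t] = F_s - E_t/2 = 0, [st,s] = E_t/2 = 0, [st,t] = G_s/2 = 0, [tt,s] = F_t - G_s/2 = 0, [tt,t] = G_t/2 = 0
Gamma^s_ij = (G*[ij,s] - F*[ij,t])/(EG - F^2), Gamma^t_ij = (E*[ij,t] - F*[ij,s])/(EG - F^2)


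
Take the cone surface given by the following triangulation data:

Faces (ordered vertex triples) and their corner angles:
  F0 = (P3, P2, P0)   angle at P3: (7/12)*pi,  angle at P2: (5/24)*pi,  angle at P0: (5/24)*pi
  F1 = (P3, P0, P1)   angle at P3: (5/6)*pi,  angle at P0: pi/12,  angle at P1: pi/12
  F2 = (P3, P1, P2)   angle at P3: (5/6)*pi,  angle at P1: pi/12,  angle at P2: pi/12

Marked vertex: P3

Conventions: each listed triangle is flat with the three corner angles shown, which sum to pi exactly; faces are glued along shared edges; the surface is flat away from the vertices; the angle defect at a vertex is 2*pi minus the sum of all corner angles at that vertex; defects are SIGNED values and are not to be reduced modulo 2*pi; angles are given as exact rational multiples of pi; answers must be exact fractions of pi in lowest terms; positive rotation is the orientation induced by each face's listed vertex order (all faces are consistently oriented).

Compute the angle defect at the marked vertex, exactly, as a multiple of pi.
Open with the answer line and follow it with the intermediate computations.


Answer: defect(P3) = -pi/4

Sum of corner angles at P3: (9/4)*pi
defect = 2*pi - (9/4)*pi


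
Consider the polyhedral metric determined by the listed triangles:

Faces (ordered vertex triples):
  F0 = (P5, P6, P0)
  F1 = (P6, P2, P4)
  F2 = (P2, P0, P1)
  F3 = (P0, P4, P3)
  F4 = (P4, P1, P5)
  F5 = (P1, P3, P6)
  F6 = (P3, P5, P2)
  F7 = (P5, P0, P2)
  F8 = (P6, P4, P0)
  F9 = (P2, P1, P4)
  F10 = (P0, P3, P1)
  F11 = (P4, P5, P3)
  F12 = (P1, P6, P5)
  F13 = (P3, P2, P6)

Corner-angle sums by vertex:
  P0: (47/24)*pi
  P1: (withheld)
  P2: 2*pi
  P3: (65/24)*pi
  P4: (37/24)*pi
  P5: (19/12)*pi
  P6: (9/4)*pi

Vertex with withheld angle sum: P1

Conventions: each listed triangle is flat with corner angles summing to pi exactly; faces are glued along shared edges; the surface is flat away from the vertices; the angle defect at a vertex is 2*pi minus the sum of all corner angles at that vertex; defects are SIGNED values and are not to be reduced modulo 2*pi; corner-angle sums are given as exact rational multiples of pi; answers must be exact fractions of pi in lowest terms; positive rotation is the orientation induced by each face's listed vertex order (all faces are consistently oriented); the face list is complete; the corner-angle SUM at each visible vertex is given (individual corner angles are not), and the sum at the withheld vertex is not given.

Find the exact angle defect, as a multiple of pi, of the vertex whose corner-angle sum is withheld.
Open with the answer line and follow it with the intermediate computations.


Answer: defect(P1) = pi/24

V = 7, E = 21, F = 14; chi = V - E + F = 0
Gauss-Bonnet: total defect = 2*pi*chi = 0; visible defects sum to -pi/24


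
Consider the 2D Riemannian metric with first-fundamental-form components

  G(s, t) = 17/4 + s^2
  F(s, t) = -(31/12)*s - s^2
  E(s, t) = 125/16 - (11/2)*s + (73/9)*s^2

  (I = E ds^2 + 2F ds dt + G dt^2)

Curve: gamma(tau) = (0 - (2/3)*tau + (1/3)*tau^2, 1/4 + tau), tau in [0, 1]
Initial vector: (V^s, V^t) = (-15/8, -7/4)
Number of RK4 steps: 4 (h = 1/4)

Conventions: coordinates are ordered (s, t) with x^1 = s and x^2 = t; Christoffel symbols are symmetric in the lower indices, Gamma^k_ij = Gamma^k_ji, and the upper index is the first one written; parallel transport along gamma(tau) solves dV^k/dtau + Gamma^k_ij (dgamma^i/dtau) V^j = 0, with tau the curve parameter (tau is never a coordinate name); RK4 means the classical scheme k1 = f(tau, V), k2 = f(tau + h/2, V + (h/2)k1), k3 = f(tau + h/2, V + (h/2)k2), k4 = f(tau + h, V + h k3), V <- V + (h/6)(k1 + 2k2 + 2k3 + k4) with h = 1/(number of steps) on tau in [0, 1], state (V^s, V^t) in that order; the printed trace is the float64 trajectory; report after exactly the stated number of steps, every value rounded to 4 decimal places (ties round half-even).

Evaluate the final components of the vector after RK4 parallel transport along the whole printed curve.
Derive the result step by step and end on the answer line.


gamma'(tau) = (-2/3 + (2/3)*tau, 1); f(tau, V)^k = -Gamma^k_ij(gamma(tau)) gamma'^i(tau) V^j; h = 1/4; intermediate values shown to 6 dp
curve data and Christoffel symbols at the stage parameters:
  tau = 0.000000: gamma = (0.000000, 0.250000), gamma' = (-0.666667, 1.000000); Gamma_sss = -0.352000, Gamma_sst = 0.000000, Gamma_stt = 0.000000, Gamma_tss = -0.607843, Gamma_tst = 0.000000, Gamma_ttt = 0.000000
  tau = 0.125000: gamma = (-0.078125, 0.375000), gamma' = (-0.583333, 1.000000); Gamma_sss = -0.395049, Gamma_sst = 0.000434, Gamma_stt = 0.009432, Gamma_tss = -0.552093, Gamma_tst = -0.018376, Gamma_ttt = -0.000434
  tau = 0.250000: gamma = (-0.145833, 0.500000), gamma' = (-0.500000, 1.000000); Gamma_sss = -0.427308, Gamma_sst = 0.001386, Gamma_stt = 0.016652, Gamma_tss = -0.500969, Gamma_tst = -0.034258, Gamma_ttt = -0.001386
  tau = 0.375000: gamma = (-0.203125, 0.625000), gamma' = (-0.416667, 1.000000); Gamma_sss = -0.450851, Gamma_sst = 0.002485, Gamma_stt = 0.022055, Gamma_tss = -0.456534, Gamma_tst = -0.047615, Gamma_ttt = -0.002485
  tau = 0.500000: gamma = (-0.250000, 0.750000), gamma' = (-0.333333, 1.000000); Gamma_sss = -0.467574, Gamma_sst = 0.003517, Gamma_stt = 0.026000, Gamma_tss = -0.419845, Gamma_tst = -0.058447, Gamma_ttt = -0.003517
  tau = 0.625000: gamma = (-0.286458, 0.875000), gamma' = (-0.250000, 1.000000); Gamma_sss = -0.479034, Gamma_sst = 0.004371, Gamma_stt = 0.028779, Gamma_tss = -0.391322, Gamma_tst = -0.066789, Gamma_ttt = -0.004371
  tau = 0.750000: gamma = (-0.312500, 1.000000), gamma' = (-0.166667, 1.000000); Gamma_sss = -0.486414, Gamma_sst = 0.004997, Gamma_stt = 0.030615, Gamma_tss = -0.371041, Gamma_tst = -0.072693, Gamma_ttt = -0.004997
  tau = 0.875000: gamma = (-0.328125, 1.125000), gamma' = (-0.083333, 1.000000); Gamma_sss = -0.490526, Gamma_sst = 0.005376, Gamma_stt = 0.031658, Gamma_tss = -0.358930, Gamma_tst = -0.076211, Gamma_ttt = -0.005376
  tau = 1.000000: gamma = (-0.333333, 1.250000), gamma' = (0.000000, 1.000000); Gamma_sss = -0.491845, Gamma_sst = 0.005502, Gamma_stt = 0.031996, Gamma_tss = -0.354906, Gamma_tst = -0.077379, Gamma_ttt = -0.005502
step 0: V^s = -1.8750, V^t = -1.7500
step 1: k1 = (0.440000, 0.759804), k2 = (0.435392, 0.569717), k3 = (0.435743, 0.570137), k4 = (0.405428, 0.407176); V <- V + (h/6)(k1 + 2k2 + 2k3 + k4): V^s = -1.7672, V^t = -1.6064
step 2: k1 = (0.405651, 0.407400), k2 = (0.359408, 0.271777), k3 = (0.360865, 0.272896), k4 = (0.305454, 0.161233); V <- V + (h/6)(k1 + 2k2 + 2k3 + k4): V^s = -1.6775, V^t = -1.5373
step 3: k1 = (0.305523, 0.161265), k2 = (0.245495, 0.069588), k3 = (0.246743, 0.069962), k4 = (0.184332, -0.006718); V <- V + (h/6)(k1 + 2k2 + 2k3 + k4): V^s = -1.6161, V^t = -1.5192
step 4: k1 = (0.184337, -0.006725), k2 = (0.121125, -0.072277), k3 = (0.121746, -0.072635), k4 = (0.057915, -0.131157); V <- V + (h/6)(k1 + 2k2 + 2k3 + k4): V^s = -1.5858, V^t = -1.5371

Answer: V^s = -1.5858, V^t = -1.5371


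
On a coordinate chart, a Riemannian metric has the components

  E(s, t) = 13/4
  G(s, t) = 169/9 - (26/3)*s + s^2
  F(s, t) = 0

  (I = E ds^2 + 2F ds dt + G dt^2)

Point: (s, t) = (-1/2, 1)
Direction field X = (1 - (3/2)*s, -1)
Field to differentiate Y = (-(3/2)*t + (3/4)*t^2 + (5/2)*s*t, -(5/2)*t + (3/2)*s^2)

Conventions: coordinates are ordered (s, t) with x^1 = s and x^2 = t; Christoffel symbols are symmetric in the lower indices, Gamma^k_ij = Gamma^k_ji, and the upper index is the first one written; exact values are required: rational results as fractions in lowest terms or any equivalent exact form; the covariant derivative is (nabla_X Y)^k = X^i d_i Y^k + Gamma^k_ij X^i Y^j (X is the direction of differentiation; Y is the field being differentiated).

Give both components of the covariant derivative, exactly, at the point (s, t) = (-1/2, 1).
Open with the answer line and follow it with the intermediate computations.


Answer: (nabla_X Y)^s = 2741/312, (nabla_X Y)^t = 107/464

E = 13/4, F = 0, G = 841/36 at the point
E_s = 0, E_t = 0, F_s = 0, F_t = 0, G_s = -29/3, G_t = 0
EG - F^2 = 10933/144;  g^inv = (144/10933) * [[841/36, 0], [0, 13/4]]
first-kind symbols [ij,l] = (1/2)(d_i g_jl + d_j g_il - d_l g_ij): [ss,s] = E_s/2 = 0, [ss,t] = F_s - E_t/2 = 0, [st,s] = E_t/2 = 0, [st,t] = G_s/2 = -29/6, [tt,s] = F_t - G_s/2 = 29/6, [tt,t] = G_t/2 = 0
Gamma^s_ij = (G*[ij,s] - F*[ij,t])/(EG - F^2), Gamma^t_ij = (E*[ij,t] - F*[ij,s])/(EG - F^2)
Gamma_sss = 0, Gamma_sst = 0, Gamma_stt = 58/39, Gamma_tss = 0, Gamma_tst = -6/29, Gamma_ttt = 0
X = (7/4, -1), Y = (-2, -17/8) at the point


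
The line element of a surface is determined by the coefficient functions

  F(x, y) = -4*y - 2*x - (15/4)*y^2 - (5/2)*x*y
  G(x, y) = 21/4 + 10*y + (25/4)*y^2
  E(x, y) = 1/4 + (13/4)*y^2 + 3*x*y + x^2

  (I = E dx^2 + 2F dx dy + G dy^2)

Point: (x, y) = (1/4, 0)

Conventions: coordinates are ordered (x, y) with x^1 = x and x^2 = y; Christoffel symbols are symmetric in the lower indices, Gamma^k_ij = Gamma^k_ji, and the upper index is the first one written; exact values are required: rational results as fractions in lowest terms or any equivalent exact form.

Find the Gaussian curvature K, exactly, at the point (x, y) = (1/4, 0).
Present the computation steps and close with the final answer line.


E = 5/16, F = -1/2, G = 21/4, EG - F^2 = 89/64 at the point
E_x = 1/2, E_y = 3/4, F_x = -2, F_y = -37/8, G_x = 0, G_y = 10
E_yy = 13/2, F_xy = -5/2, G_xx = 0
Apply the Brioschi formula K = (det M1 - det M2)/(EG - F^2)^2 over the derivative matrices of E, F, G.
M1 = [[-E_yy/2 + F_xy - G_xx/2, E_x/2, F_x - E_y/2], [F_y - G_x/2, E, F], [G_y/2, F, G]] = [[-23/4, 1/4, -19/8], [-37/8, 5/16, -1/2], [5, -1/2, 21/4]]; det M1 = -1109/256
M2 = [[0, E_y/2, G_x/2], [E_y/2, E, F], [G_x/2, F, G]] = [[0, 3/8, 0], [3/8, 5/16, -1/2], [0, -1/2, 21/4]]; det M2 = -189/256
det M1 - det M2 = -115/32; K = -115/32 / (89/64)^2 = -14720/7921

Answer: K = -14720/7921


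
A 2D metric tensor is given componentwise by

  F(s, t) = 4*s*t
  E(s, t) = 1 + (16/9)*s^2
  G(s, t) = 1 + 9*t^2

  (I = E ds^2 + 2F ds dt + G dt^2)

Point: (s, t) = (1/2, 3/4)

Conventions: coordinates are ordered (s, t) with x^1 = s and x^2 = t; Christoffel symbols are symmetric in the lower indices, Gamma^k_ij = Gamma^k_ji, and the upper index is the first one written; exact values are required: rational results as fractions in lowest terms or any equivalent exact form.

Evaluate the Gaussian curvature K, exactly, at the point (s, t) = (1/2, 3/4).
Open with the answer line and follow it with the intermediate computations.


Answer: K = 82944/877969

E = 13/9, F = 3/2, G = 97/16, EG - F^2 = 937/144 at the point
E_s = 16/9, E_t = 0, F_s = 3, F_t = 2, G_s = 0, G_t = 27/2
E_tt = 0, F_st = 4, G_ss = 0
The intrinsic route: Brioschi's K = (det M1 - det M2)/(EG - F^2)^2.
M1 = [[-E_tt/2 + F_st - G_ss/2, E_s/2, F_s - E_t/2], [F_t - G_s/2, E, F], [G_t/2, F, G]] = [[4, 8/9, 3], [2, 13/9, 3/2], [27/4, 3/2, 97/16]]; det M1 = 4
M2 = [[0, E_t/2, G_s/2], [E_t/2, E, F], [G_s/2, F, G]] = [[0, 0, 0], [0, 13/9, 3/2], [0, 3/2, 97/16]]; det M2 = 0
det M1 - det M2 = 4; K = 4 / (937/144)^2 = 82944/877969


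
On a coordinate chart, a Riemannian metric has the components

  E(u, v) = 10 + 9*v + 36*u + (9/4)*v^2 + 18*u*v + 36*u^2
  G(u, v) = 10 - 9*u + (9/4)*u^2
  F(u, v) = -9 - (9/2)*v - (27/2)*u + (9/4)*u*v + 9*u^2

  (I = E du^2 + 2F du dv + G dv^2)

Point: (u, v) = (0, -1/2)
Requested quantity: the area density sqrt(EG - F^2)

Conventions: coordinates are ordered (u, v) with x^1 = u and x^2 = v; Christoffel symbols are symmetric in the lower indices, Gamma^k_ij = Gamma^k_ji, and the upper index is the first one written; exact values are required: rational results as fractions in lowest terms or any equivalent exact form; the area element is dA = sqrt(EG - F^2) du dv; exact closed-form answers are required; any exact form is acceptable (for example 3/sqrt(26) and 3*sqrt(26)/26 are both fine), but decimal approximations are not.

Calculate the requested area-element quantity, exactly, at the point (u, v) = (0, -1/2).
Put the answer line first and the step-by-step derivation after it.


Answer: sqrt(EG - F^2) = sqrt(241)/4

E = 97/16, F = -27/4, G = 10; EG - F^2 = 241/16


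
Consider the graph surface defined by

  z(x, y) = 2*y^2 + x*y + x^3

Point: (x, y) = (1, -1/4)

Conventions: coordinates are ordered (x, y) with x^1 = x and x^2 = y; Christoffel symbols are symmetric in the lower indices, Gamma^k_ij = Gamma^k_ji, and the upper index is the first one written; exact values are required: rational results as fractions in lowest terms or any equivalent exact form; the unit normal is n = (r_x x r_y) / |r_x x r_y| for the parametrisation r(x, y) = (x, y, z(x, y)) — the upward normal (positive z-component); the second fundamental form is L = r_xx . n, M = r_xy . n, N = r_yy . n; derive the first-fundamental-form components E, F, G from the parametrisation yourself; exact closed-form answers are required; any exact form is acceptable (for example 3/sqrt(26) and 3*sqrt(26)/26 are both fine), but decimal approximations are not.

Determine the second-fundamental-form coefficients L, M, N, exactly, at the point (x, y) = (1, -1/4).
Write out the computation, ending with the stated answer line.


z_x = 11/4, z_y = 0, z_xx = 6, z_xy = 1, z_yy = 4
E = 137/16, F = 0, G = 1; answer radicand W^2 = 137/16
unnormalised second-form numerators: l = 6, m = 1, n = 4; L = l/sqrt(137/16), and similarly M = m/sqrt(W^2), N = n/sqrt(W^2)

Answer: L = 24*sqrt(137)/137, M = 4*sqrt(137)/137, N = 16*sqrt(137)/137


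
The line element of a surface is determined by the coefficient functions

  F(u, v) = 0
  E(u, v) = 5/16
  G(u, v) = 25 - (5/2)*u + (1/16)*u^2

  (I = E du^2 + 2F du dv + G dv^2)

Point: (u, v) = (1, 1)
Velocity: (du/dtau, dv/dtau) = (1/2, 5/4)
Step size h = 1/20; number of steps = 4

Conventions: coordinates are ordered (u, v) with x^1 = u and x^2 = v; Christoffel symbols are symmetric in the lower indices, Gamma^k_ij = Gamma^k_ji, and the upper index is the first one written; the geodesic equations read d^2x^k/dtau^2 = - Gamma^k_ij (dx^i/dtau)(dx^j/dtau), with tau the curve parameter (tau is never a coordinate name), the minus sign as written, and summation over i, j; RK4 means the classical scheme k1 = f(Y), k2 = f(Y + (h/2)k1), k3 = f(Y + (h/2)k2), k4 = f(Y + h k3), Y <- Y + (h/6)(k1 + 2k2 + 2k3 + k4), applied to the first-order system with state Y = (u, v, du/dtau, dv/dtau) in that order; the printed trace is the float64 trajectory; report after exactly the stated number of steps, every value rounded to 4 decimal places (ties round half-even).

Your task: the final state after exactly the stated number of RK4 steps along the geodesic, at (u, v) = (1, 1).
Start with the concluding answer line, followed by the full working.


Answer: u = 0.9810, v = 1.2503, du/dtau = -0.6894, dv/dtau = 1.2475

f(Y) = (du/dtau, dv/dtau, -Gamma^u_ij Y'^i Y'^j, -Gamma^v_ij Y'^i Y'^j) with the Gammas evaluated at the stage position; h = 0.050000; intermediate values shown to 6 dp
step 0: u = 1.0000, v = 1.0000, du/dtau = 0.5000, dv/dtau = 1.2500
step 1:
  k1: at (u, v) = (1.000000, 1.000000), (du/dtau, dv/dtau) = (0.500000, 1.250000); Gamma_uuu = 0.000000, Gamma_uuv = 0.000000, Gamma_uvv = 3.800000, Gamma_vuu = 0.000000, Gamma_vuv = -0.052632, Gamma_vvv = 0.000000; k1 = (0.500000, 1.250000, -5.937500, 0.065789)
  k2: at (u, v) = (1.012500, 1.031250), (du/dtau, dv/dtau) = (0.351562, 1.251645); Gamma_uuu = 0.000000, Gamma_uuv = 0.000000, Gamma_uvv = 3.797500, Gamma_vuu = 0.000000, Gamma_vuv = -0.052666, Gamma_vvv = 0.000000; k2 = (0.351562, 1.251645, -5.949219, 0.046350)
  k3: at (u, v) = (1.008789, 1.031291), (du/dtau, dv/dtau) = (0.351270, 1.251159); Gamma_uuu = 0.000000, Gamma_uuv = 0.000000, Gamma_uvv = 3.798242, Gamma_vuu = 0.000000, Gamma_vuv = -0.052656, Gamma_vvv = 0.000000; k3 = (0.351270, 1.251159, -5.945761, 0.046284)
  k4: at (u, v) = (1.017563, 1.062558), (du/dtau, dv/dtau) = (0.202712, 1.252314); Gamma_uuu = 0.000000, Gamma_uuv = 0.000000, Gamma_uvv = 3.796487, Gamma_vuu = 0.000000, Gamma_vuv = -0.052680, Gamma_vvv = 0.000000; k4 = (0.202712, 1.252314, -5.953996, 0.026747)
  Y <- Y + (h/6)(k1 + 2k2 + 2k3 + k4): u = 1.0176, v = 1.0626, du/dtau = 0.2027, dv/dtau = 1.2523
step 2:
  k1: at (u, v) = (1.017570, 1.062566), (du/dtau, dv/dtau) = (0.202655, 1.252315); Gamma_uuu = 0.000000, Gamma_uuv = 0.000000, Gamma_uvv = 3.796486, Gamma_vuu = 0.000000, Gamma_vuv = -0.052680, Gamma_vvv = 0.000000; k1 = (0.202655, 1.252315, -5.954002, 0.026739)
  k2: at (u, v) = (1.022636, 1.093874), (du/dtau, dv/dtau) = (0.053804, 1.252984); Gamma_uuu = 0.000000, Gamma_uuv = 0.000000, Gamma_uvv = 3.795473, Gamma_vuu = 0.000000, Gamma_vuv = -0.052694, Gamma_vvv = 0.000000; k2 = (0.053804, 1.252984, -5.958770, 0.007105)
  k3: at (u, v) = (1.018915, 1.093891), (du/dtau, dv/dtau) = (0.053685, 1.252493); Gamma_uuu = 0.000000, Gamma_uuv = 0.000000, Gamma_uvv = 3.796217, Gamma_vuu = 0.000000, Gamma_vuv = -0.052684, Gamma_vvv = 0.000000; k3 = (0.053685, 1.252493, -5.955269, 0.007085)
  k4: at (u, v) = (1.020254, 1.125191), (du/dtau, dv/dtau) = (-0.095109, 1.252669); Gamma_uuu = 0.000000, Gamma_uuv = 0.000000, Gamma_uvv = 3.795949, Gamma_vuu = 0.000000, Gamma_vuv = -0.052688, Gamma_vvv = 0.000000; k4 = (-0.095109, 1.252669, -5.956529, -0.012554)
  Y <- Y + (h/6)(k1 + 2k2 + 2k3 + k4): u = 1.0203, v = 1.1252, du/dtau = -0.0952, dv/dtau = 1.2527
step 3:
  k1: at (u, v) = (1.020258, 1.125199), (du/dtau, dv/dtau) = (-0.095167, 1.252670); Gamma_uuu = 0.000000, Gamma_uuv = 0.000000, Gamma_uvv = 3.795948, Gamma_vuu = 0.000000, Gamma_vuv = -0.052688, Gamma_vvv = 0.000000; k1 = (-0.095167, 1.252670, -5.956532, -0.012562)
  k2: at (u, v) = (1.017878, 1.156516), (du/dtau, dv/dtau) = (-0.244081, 1.252356); Gamma_uuu = 0.000000, Gamma_uuv = 0.000000, Gamma_uvv = 3.796424, Gamma_vuu = 0.000000, Gamma_vuv = -0.052681, Gamma_vvv = 0.000000; k2 = (-0.244081, 1.252356, -5.954292, -0.032207)
  k3: at (u, v) = (1.014155, 1.156508), (du/dtau, dv/dtau) = (-0.244025, 1.251865); Gamma_uuu = 0.000000, Gamma_uuv = 0.000000, Gamma_uvv = 3.797169, Gamma_vuu = 0.000000, Gamma_vuv = -0.052671, Gamma_vvv = 0.000000; k3 = (-0.244025, 1.251865, -5.950790, -0.032180)
  k4: at (u, v) = (1.008056, 1.187792), (du/dtau, dv/dtau) = (-0.392707, 1.251061); Gamma_uuu = 0.000000, Gamma_uuv = 0.000000, Gamma_uvv = 3.798389, Gamma_vuu = 0.000000, Gamma_vuv = -0.052654, Gamma_vvv = 0.000000; k4 = (-0.392707, 1.251061, -5.945059, -0.051738)
  Y <- Y + (h/6)(k1 + 2k2 + 2k3 + k4): u = 1.0081, v = 1.1878, du/dtau = -0.3928, dv/dtau = 1.2511
step 4:
  k1: at (u, v) = (1.008057, 1.187800), (du/dtau, dv/dtau) = (-0.392765, 1.251061); Gamma_uuu = 0.000000, Gamma_uuv = 0.000000, Gamma_uvv = 3.798389, Gamma_vuu = 0.000000, Gamma_vuv = -0.052654, Gamma_vvv = 0.000000; k1 = (-0.392765, 1.251061, -5.945060, -0.051745)
  k2: at (u, v) = (0.998238, 1.219077), (du/dtau, dv/dtau) = (-0.541392, 1.249767); Gamma_uuu = 0.000000, Gamma_uuv = 0.000000, Gamma_uvv = 3.800352, Gamma_vuu = 0.000000, Gamma_vuv = -0.052627, Gamma_vvv = 0.000000; k2 = (-0.541392, 1.249767, -5.935839, -0.071216)
  k3: at (u, v) = (0.994522, 1.219044), (du/dtau, dv/dtau) = (-0.541161, 1.249280); Gamma_uuu = 0.000000, Gamma_uuv = 0.000000, Gamma_uvv = 3.801096, Gamma_vuu = 0.000000, Gamma_vuv = -0.052616, Gamma_vvv = 0.000000; k3 = (-0.541161, 1.249280, -5.932376, -0.071144)
  k4: at (u, v) = (0.980999, 1.250264), (du/dtau, dv/dtau) = (-0.689384, 1.247504); Gamma_uuu = 0.000000, Gamma_uuv = 0.000000, Gamma_uvv = 3.803800, Gamma_vuu = 0.000000, Gamma_vuv = -0.052579, Gamma_vvv = 0.000000; k4 = (-0.689384, 1.247504, -5.919722, -0.090437)
  Y <- Y + (h/6)(k1 + 2k2 + 2k3 + k4): u = 0.9810, v = 1.2503, du/dtau = -0.6894, dv/dtau = 1.2475


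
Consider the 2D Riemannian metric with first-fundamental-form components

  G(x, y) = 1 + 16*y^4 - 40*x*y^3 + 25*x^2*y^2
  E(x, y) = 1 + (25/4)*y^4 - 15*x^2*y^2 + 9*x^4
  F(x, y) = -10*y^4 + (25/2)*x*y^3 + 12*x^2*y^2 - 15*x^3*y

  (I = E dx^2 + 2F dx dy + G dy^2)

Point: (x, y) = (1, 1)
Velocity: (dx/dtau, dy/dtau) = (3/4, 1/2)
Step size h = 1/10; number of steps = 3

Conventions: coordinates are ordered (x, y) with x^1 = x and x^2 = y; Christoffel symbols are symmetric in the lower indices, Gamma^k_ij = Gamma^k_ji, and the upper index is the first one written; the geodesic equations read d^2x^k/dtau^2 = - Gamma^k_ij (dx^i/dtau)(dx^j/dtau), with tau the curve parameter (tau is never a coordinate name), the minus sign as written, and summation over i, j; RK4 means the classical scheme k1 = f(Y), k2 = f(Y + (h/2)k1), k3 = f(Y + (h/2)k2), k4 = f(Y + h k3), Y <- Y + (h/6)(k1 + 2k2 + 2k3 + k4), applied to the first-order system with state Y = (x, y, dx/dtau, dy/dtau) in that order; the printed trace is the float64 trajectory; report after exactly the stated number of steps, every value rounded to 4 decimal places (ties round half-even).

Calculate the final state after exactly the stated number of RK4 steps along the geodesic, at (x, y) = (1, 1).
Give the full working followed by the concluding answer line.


f(Y) = (dx/dtau, dy/dtau, -Gamma^x_ij Y'^i Y'^j, -Gamma^y_ij Y'^i Y'^j) with the Gammas evaluated at the stage position; h = 0.100000; intermediate values shown to 6 dp
step 0: x = 1.0000, y = 1.0000, dx/dtau = 0.7500, dy/dtau = 0.5000
step 1:
  k1: at (x, y) = (1.000000, 1.000000), (dx/dtau, dy/dtau) = (0.750000, 0.500000); Gamma_xxx = 1.333333, Gamma_xxy = -1.111111, Gamma_xyy = 0.666667, Gamma_yxx = -2.666667, Gamma_yxy = 2.222222, Gamma_yyy = -1.333333; k1 = (0.750000, 0.500000, -0.083333, 0.166667)
  k2: at (x, y) = (1.037500, 1.025000), (dx/dtau, dy/dtau) = (0.745833, 0.508333); Gamma_xxx = 1.439729, Gamma_xxy = -1.185319, Gamma_xyy = 0.696736, Gamma_yxx = -2.662958, Gamma_yxy = 2.192395, Gamma_yyy = -1.288700; k2 = (0.745833, 0.508333, -0.082128, 0.151906)
  k3: at (x, y) = (1.037292, 1.025417), (dx/dtau, dy/dtau) = (0.745894, 0.507595); Gamma_xxx = 1.436369, Gamma_xxy = -1.183271, Gamma_xyy = 0.696259, Gamma_yxx = -2.666390, Gamma_yxy = 2.196554, Gamma_yyy = -1.292495; k3 = (0.745894, 0.507595, -0.082526, 0.153197)
  k4: at (x, y) = (1.074589, 1.050760), (dx/dtau, dy/dtau) = (0.741747, 0.515320); Gamma_xxx = 1.509594, Gamma_xxy = -1.230098, Gamma_xyy = 0.710162, Gamma_yxx = -2.636030, Gamma_yxy = 2.147979, Gamma_yyy = -1.240074; k4 = (0.741747, 0.515320, -0.078771, 0.137549)
  Y <- Y + (h/6)(k1 + 2k2 + 2k3 + k4): x = 1.0746, y = 1.0508, dx/dtau = 0.7418, dy/dtau = 0.5152
step 2:
  k1: at (x, y) = (1.074587, 1.050786), (dx/dtau, dy/dtau) = (0.741810, 0.515240); Gamma_xxx = 1.509481, Gamma_xxy = -1.230041, Gamma_xyy = 0.710164, Gamma_yxx = -2.636220, Gamma_yxy = 2.148193, Gamma_yyy = -1.240259; k1 = (0.741810, 0.515240, -0.078901, 0.137795)
  k2: at (x, y) = (1.111677, 1.076548), (dx/dtau, dy/dtau) = (0.737865, 0.522130); Gamma_xxx = 1.555602, Gamma_xxy = -1.255371, Gamma_xyy = 0.712259, Gamma_yxx = -2.588636, Gamma_yxy = 2.089030, Gamma_yyy = -1.185251; k2 = (0.737865, 0.522130, -0.073823, 0.122846)
  k3: at (x, y) = (1.111480, 1.076893), (dx/dtau, dy/dtau) = (0.738119, 0.521383); Gamma_xxx = 1.554082, Gamma_xxy = -1.254768, Gamma_xyy = 0.712561, Gamma_yxx = -2.592194, Gamma_yxy = 2.092942, Gamma_yyy = -1.188545; k3 = (0.738119, 0.521383, -0.074620, 0.124466)
  k4: at (x, y) = (1.148399, 1.102925), (dx/dtau, dy/dtau) = (0.734348, 0.527687); Gamma_xxx = 1.580502, Gamma_xxy = -1.264931, Gamma_xyy = 0.706805, Gamma_yxx = -2.533383, Gamma_yxy = 2.027555, Gamma_yyy = -1.132936; k4 = (0.734348, 0.527687, -0.068788, 0.110260)
  Y <- Y + (h/6)(k1 + 2k2 + 2k3 + k4): x = 1.1484, y = 1.1030, dx/dtau = 0.7344, dy/dtau = 0.5276
step 3:
  k1: at (x, y) = (1.148389, 1.102952), (dx/dtau, dy/dtau) = (0.734400, 0.527618); Gamma_xxx = 1.580430, Gamma_xxy = -1.264916, Gamma_xyy = 0.706841, Gamma_yxx = -2.533635, Gamma_yxy = 2.027826, Gamma_yyy = -1.133158; k1 = (0.734400, 0.527618, -0.068899, 0.110454)
  k2: at (x, y) = (1.185109, 1.129333), (dx/dtau, dy/dtau) = (0.730955, 0.533141); Gamma_xxx = 1.591396, Gamma_xxy = -1.263749, Gamma_xyy = 0.695835, Gamma_yxx = -2.469216, Gamma_yxy = 1.960838, Gamma_yyy = -1.079660; k2 = (0.730955, 0.533141, -0.063088, 0.097887)
  k3: at (x, y) = (1.184937, 1.129609), (dx/dtau, dy/dtau) = (0.731246, 0.532513); Gamma_xxx = 1.590845, Gamma_xxy = -1.263804, Gamma_xyy = 0.696383, Gamma_yxx = -2.472233, Gamma_yxy = 1.963999, Gamma_yyy = -1.082205; k3 = (0.731246, 0.532513, -0.063886, 0.099281)
  k4: at (x, y) = (1.221513, 1.156203), (dx/dtau, dy/dtau) = (0.728012, 0.537546); Gamma_xxx = 1.590847, Gamma_xxy = -1.254825, Gamma_xyy = 0.682014, Gamma_yxx = -2.404449, Gamma_yxy = 1.896577, Gamma_yyy = -1.030815; k4 = (0.728012, 0.537546, -0.058096, 0.087808)
  Y <- Y + (h/6)(k1 + 2k2 + 2k3 + k4): x = 1.2215, y = 1.1562, dx/dtau = 0.7281, dy/dtau = 0.5375

Answer: x = 1.2215, y = 1.1562, dx/dtau = 0.7281, dy/dtau = 0.5375


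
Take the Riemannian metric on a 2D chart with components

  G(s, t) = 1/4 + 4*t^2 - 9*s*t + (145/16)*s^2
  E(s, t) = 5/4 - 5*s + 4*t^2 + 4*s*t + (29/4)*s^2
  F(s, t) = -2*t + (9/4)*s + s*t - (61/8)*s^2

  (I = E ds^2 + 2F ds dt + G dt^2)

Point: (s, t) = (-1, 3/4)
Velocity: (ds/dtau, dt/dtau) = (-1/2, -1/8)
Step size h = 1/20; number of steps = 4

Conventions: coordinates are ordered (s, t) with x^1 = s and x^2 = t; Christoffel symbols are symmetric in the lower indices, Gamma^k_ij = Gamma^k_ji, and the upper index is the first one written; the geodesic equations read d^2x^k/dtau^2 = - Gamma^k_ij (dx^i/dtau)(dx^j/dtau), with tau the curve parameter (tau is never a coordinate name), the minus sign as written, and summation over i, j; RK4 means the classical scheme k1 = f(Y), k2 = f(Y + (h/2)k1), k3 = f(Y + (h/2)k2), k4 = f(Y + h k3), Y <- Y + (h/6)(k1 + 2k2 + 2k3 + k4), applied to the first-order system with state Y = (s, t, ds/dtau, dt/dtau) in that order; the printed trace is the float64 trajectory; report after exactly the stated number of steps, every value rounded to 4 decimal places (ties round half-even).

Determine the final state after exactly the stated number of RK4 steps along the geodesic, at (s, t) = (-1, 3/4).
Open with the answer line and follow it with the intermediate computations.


Answer: s = -1.1004, t = 0.7217, ds/dtau = -0.5038, dt/dtau = -0.1575

f(Y) = (ds/dtau, dt/dtau, -Gamma^s_ij Y'^i Y'^j, -Gamma^t_ij Y'^i Y'^j) with the Gammas evaluated at the stage position; h = 0.050000; intermediate values shown to 6 dp
step 0: s = -1.0000, t = 0.7500, ds/dtau = -0.5000, dt/dtau = -0.1250
step 1:
  k1: at (s, t) = (-1.000000, 0.750000), (ds/dtau, dt/dtau) = (-0.500000, -0.125000); Gamma_sss = 0.671666, Gamma_sst = -1.532255, Gamma_stt = 3.050370, Gamma_tss = 1.386700, Gamma_tst = -1.693712, Gamma_ttt = 2.429256; k1 = (-0.500000, -0.125000, -0.024047, -0.172918)
  k2: at (s, t) = (-1.012500, 0.746875), (ds/dtau, dt/dtau) = (-0.500601, -0.129323); Gamma_sss = 0.687706, Gamma_sst = -1.551812, Gamma_stt = 3.061650, Gamma_tss = 1.397628, Gamma_tst = -1.706010, Gamma_ttt = 2.440539; k2 = (-0.500601, -0.129323, -0.022618, -0.170173)
  k3: at (s, t) = (-1.012515, 0.746767), (ds/dtau, dt/dtau) = (-0.500565, -0.129254); Gamma_sss = 0.687939, Gamma_sst = -1.552118, Gamma_stt = 3.061877, Gamma_tss = 1.397907, Gamma_tst = -1.706306, Gamma_ttt = 2.440827; k3 = (-0.500565, -0.129254, -0.022683, -0.170249)
  k4: at (s, t) = (-1.025028, 0.743537), (ds/dtau, dt/dtau) = (-0.501134, -0.133512); Gamma_sss = 0.704117, Gamma_sst = -1.571675, Gamma_stt = 3.073025, Gamma_tss = 1.409034, Gamma_tst = -1.718796, Gamma_ttt = 2.452191; k4 = (-0.501134, -0.133512, -0.021293, -0.167569)
  Y <- Y + (h/6)(k1 + 2k2 + 2k3 + k4): s = -1.0250, t = 0.7435, ds/dtau = -0.5011, dt/dtau = -0.1335
step 2:
  k1: at (s, t) = (-1.025029, 0.743536), (ds/dtau, dt/dtau) = (-0.501133, -0.133511); Gamma_sss = 0.704120, Gamma_sst = -1.571679, Gamma_stt = 3.073028, Gamma_tss = 1.409037, Gamma_tst = -1.718800, Gamma_ttt = 2.452194; k1 = (-0.501133, -0.133511, -0.021294, -0.167569)
  k2: at (s, t) = (-1.037557, 0.740198), (ds/dtau, dt/dtau) = (-0.501665, -0.137700); Gamma_sss = 0.720444, Gamma_sst = -1.591246, Gamma_stt = 3.084053, Gamma_tss = 1.420375, Gamma_tst = -1.731490, Gamma_ttt = 2.463644; k2 = (-0.501665, -0.137700, -0.019946, -0.164956)
  k3: at (s, t) = (-1.037571, 0.740094), (ds/dtau, dt/dtau) = (-0.501631, -0.137635); Gamma_sss = 0.720672, Gamma_sst = -1.591541, Gamma_stt = 3.084269, Gamma_tss = 1.420648, Gamma_tst = -1.731777, Gamma_ttt = 2.463921; k3 = (-0.501631, -0.137635, -0.020006, -0.165028)
  k4: at (s, t) = (-1.050110, 0.736654), (ds/dtau, dt/dtau) = (-0.502133, -0.141762); Gamma_sss = 0.737128, Gamma_sst = -1.611096, Gamma_stt = 3.095154, Gamma_tss = 1.432182, Gamma_tst = -1.744647, Gamma_ttt = 2.475436; k4 = (-0.502133, -0.141762, -0.018692, -0.162474)
  Y <- Y + (h/6)(k1 + 2k2 + 2k3 + k4): s = -1.0501, t = 0.7367, ds/dtau = -0.5021, dt/dtau = -0.1418
step 3:
  k1: at (s, t) = (-1.050111, 0.736653), (ds/dtau, dt/dtau) = (-0.502132, -0.141761); Gamma_sss = 0.737131, Gamma_sst = -1.611099, Gamma_stt = 3.095157, Gamma_tss = 1.432185, Gamma_tst = -1.744651, Gamma_ttt = 2.475439; k1 = (-0.502132, -0.141761, -0.018693, -0.162475)
  k2: at (s, t) = (-1.062664, 0.733109), (ds/dtau, dt/dtau) = (-0.502599, -0.145823); Gamma_sss = 0.753724, Gamma_sst = -1.630653, Gamma_stt = 3.105910, Gamma_tss = 1.443926, Gamma_tst = -1.757708, Gamma_ttt = 2.487026; k2 = (-0.502599, -0.145823, -0.017417, -0.159983)
  k3: at (s, t) = (-1.062676, 0.733008), (ds/dtau, dt/dtau) = (-0.502567, -0.145761); Gamma_sss = 0.753948, Gamma_sst = -1.630937, Gamma_stt = 3.106116, Gamma_tss = 1.444192, Gamma_tst = -1.757988, Gamma_ttt = 2.487293; k3 = (-0.502567, -0.145761, -0.017473, -0.160049)
  k4: at (s, t) = (-1.075239, 0.729365), (ds/dtau, dt/dtau) = (-0.503006, -0.149764); Gamma_sss = 0.770665, Gamma_sst = -1.650469, Gamma_stt = 3.116722, Gamma_tss = 1.456125, Gamma_tst = -1.771214, Gamma_ttt = 2.498930; k4 = (-0.503006, -0.149764, -0.016229, -0.157612)
  Y <- Y + (h/6)(k1 + 2k2 + 2k3 + k4): s = -1.0752, t = 0.7294, ds/dtau = -0.5030, dt/dtau = -0.1498
step 4:
  k1: at (s, t) = (-1.075240, 0.729364), (ds/dtau, dt/dtau) = (-0.503004, -0.149762); Gamma_sss = 0.770667, Gamma_sst = -1.650472, Gamma_stt = 3.116724, Gamma_tss = 1.456128, Gamma_tst = -1.771217, Gamma_ttt = 2.498933; k1 = (-0.503004, -0.149762, -0.016230, -0.157612)
  k2: at (s, t) = (-1.087815, 0.725620), (ds/dtau, dt/dtau) = (-0.503410, -0.153703); Gamma_sss = 0.787515, Gamma_sst = -1.669990, Gamma_stt = 3.127190, Gamma_tss = 1.468262, Gamma_tst = -1.784618, Gamma_ttt = 2.510628; k2 = (-0.503410, -0.153703, -0.015019, -0.155230)
  k3: at (s, t) = (-1.087825, 0.725522), (ds/dtau, dt/dtau) = (-0.503380, -0.153643); Gamma_sss = 0.787734, Gamma_sst = -1.670264, Gamma_stt = 3.127385, Gamma_tss = 1.468522, Gamma_tst = -1.784891, Gamma_ttt = 2.510885; k3 = (-0.503380, -0.153643, -0.015071, -0.155293)
  k4: at (s, t) = (-1.100409, 0.721682), (ds/dtau, dt/dtau) = (-0.503758, -0.157527); Gamma_sss = 0.804697, Gamma_sst = -1.689749, Gamma_stt = 3.137697, Gamma_tss = 1.480844, Gamma_tst = -1.798449, Gamma_ttt = 2.522617; k4 = (-0.503758, -0.157527, -0.013889, -0.152961)
  Y <- Y + (h/6)(k1 + 2k2 + 2k3 + k4): s = -1.1004, t = 0.7217, ds/dtau = -0.5038, dt/dtau = -0.1575
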